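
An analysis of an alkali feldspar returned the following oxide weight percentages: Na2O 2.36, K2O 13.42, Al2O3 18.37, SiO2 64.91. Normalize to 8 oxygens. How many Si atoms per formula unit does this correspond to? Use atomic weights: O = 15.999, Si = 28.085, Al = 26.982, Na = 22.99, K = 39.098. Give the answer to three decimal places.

2.999 Si apfu

2.36 wt% Na2O ÷ 61.979 g/mol = 0.03808 mol, giving 0.07616 Na and 0.03808 O.
13.42 wt% K2O ÷ 94.195 g/mol = 0.14247 mol, giving 0.28494 K and 0.14247 O.
18.37 wt% Al2O3 ÷ 101.961 g/mol = 0.18017 mol, giving 0.36034 Al and 0.54051 O.
64.91 wt% SiO2 ÷ 60.083 g/mol = 1.08034 mol, giving 1.08034 Si and 2.16068 O.
Oxygen sums to 2.88174; scaling by 8/2.88174 = 2.77610 puts the formula on 8 O.
Si: 1.08034 × 2.77610 = 2.999 atoms per formula unit.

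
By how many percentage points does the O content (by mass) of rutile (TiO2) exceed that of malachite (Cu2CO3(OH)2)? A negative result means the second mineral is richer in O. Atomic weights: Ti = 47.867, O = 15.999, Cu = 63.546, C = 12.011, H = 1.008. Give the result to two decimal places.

3.89 percentage points

M(TiO2) = 79.865 g/mol, so wt% O = 31.998/79.865 × 100 = 40.07%.
M(Cu2CO3(OH)2) = 221.114 g/mol, so wt% O = 79.995/221.114 × 100 = 36.18%.
40.07 − 36.18 = 3.89 pp.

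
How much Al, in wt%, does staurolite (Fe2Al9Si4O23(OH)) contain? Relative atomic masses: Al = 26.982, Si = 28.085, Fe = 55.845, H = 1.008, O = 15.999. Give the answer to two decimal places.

28.51 wt%

Molar mass of Fe2Al9Si4O23(OH): 2*55.845 + 9*26.982 + 4*28.085 + 24*15.999 + 1*1.008 = 851.852 g/mol.
Mass of Al per formula unit: 9 × 26.982 = 242.838 g.
Weight fraction Al = 242.838 / 851.852 = 0.2851.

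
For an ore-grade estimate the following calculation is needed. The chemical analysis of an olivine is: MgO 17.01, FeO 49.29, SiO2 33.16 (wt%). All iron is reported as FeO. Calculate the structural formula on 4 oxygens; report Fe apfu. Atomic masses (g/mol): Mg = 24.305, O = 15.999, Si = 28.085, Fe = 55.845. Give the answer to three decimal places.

1.241 Fe apfu

17.01 wt% MgO ÷ 40.304 g/mol = 0.42204 mol, giving 0.42204 Mg and 0.42204 O.
49.29 wt% FeO ÷ 71.844 g/mol = 0.68607 mol, giving 0.68607 Fe and 0.68607 O.
33.16 wt% SiO2 ÷ 60.083 g/mol = 0.55190 mol, giving 0.55190 Si and 1.10380 O.
Oxygen sums to 2.21191; scaling by 4/2.21191 = 1.80839 puts the formula on 4 O.
Fe: 0.68607 × 1.80839 = 1.241 atoms per formula unit.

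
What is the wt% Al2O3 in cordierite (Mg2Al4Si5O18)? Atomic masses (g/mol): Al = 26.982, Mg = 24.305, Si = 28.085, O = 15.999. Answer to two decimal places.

34.86 wt%

M(Mg2Al4Si5O18) = 584.945 g/mol; M(Al2O3) = 101.961 g/mol.
Moles Al2O3 per formula unit = 4 Al ÷ 2 = 2.0000.
Al2O3 fraction = (2.0000 × 101.961) / 584.945 = 203.922/584.945 = 0.3486.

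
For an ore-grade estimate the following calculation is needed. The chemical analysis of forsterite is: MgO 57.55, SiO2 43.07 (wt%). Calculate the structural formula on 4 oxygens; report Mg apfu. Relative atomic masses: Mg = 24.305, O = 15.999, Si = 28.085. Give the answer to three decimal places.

57.55 wt% MgO ÷ 40.304 g/mol = 1.42790 mol, giving 1.42790 Mg and 1.42790 O.
43.07 wt% SiO2 ÷ 60.083 g/mol = 0.71684 mol, giving 0.71684 Si and 1.43368 O.
Oxygen sums to 2.86158; scaling by 4/2.86158 = 1.39783 puts the formula on 4 O.
Mg: 1.42790 × 1.39783 = 1.996 atoms per formula unit.

1.996 Mg apfu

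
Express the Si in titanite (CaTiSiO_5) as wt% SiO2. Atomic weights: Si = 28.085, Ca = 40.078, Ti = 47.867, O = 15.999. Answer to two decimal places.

30.65 wt%

Molar mass of CaTiSiO_5 = 1×40.078 + 1×47.867 + 1×28.085 + 5×15.999 = 196.025 g/mol.
Each formula unit contains 1 Si, equivalent to 1/1 = 1.0000 mol SiO2.
M(SiO2) = 1×28.085 + 2×15.999 = 60.083 g/mol.
Mass of SiO2 per formula unit = 1.0000 × 60.083 = 60.083 g.
SiO2 wt% = 60.083 / 196.025 × 100 = 30.65%.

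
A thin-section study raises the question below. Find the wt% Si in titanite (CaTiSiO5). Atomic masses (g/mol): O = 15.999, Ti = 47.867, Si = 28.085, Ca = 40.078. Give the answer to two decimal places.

Molar mass of CaTiSiO5: 1·40.078 + 1·47.867 + 1·28.085 + 5·15.999 = 196.025 g/mol.
Mass of Si per formula unit: 1 × 28.085 = 28.085 g.
Weight fraction Si = 28.085 / 196.025 = 0.1433.

14.33 weight percent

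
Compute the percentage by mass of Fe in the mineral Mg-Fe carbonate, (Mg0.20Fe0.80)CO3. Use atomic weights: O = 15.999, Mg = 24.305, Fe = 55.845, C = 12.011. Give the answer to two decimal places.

M((Mg0.20Fe0.80)CO3) = 109.545 g/mol.
Fe contributes 0.80 × 55.845 = 44.676 g per mole.
44.676/109.545 = 0.4078 → 40.78%.

40.78 mass %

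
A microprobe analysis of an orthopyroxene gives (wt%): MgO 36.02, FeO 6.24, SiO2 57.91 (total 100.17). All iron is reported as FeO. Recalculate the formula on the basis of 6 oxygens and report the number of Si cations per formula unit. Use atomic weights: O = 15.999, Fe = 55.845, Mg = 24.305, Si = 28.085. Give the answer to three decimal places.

36.02 wt% MgO ÷ 40.304 g/mol = 0.89371 mol, giving 0.89371 Mg and 0.89371 O.
6.24 wt% FeO ÷ 71.844 g/mol = 0.08685 mol, giving 0.08685 Fe and 0.08685 O.
57.91 wt% SiO2 ÷ 60.083 g/mol = 0.96383 mol, giving 0.96383 Si and 1.92766 O.
Oxygen sums to 2.90822; scaling by 6/2.90822 = 2.06312 puts the formula on 6 O.
Si: 0.96383 × 2.06312 = 1.988 atoms per formula unit.

1.988 Si apfu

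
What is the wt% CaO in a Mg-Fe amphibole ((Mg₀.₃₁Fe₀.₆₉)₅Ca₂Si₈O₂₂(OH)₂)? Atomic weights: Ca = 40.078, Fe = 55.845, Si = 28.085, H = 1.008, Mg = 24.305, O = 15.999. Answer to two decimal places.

12.18 wt%

Molar mass of (Mg₀.₃₁Fe₀.₆₉)₅Ca₂Si₈O₂₂(OH)₂ = 1.55·24.305 + 3.45·55.845 + 2·40.078 + 8·28.085 + 24·15.999 + 2·1.008 = 921.166 g/mol.
Each formula unit contains 2 Ca, equivalent to 2/1 = 2.0000 mol CaO.
M(CaO) = 1×40.078 + 1×15.999 = 56.077 g/mol.
Mass of CaO per formula unit = 2.0000 × 56.077 = 112.154 g.
CaO wt% = 112.154 / 921.166 × 100 = 12.18%.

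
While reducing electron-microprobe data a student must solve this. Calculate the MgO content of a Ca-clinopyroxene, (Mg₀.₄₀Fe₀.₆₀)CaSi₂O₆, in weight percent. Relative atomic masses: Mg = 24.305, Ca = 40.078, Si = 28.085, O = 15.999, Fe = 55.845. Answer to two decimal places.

6.85 wt%

Molar mass of (Mg₀.₄₀Fe₀.₆₀)CaSi₂O₆ = 0.40×24.305 + 0.60×55.845 + 1×40.078 + 2×28.085 + 6×15.999 = 235.471 g/mol.
Each formula unit contains 0.40 Mg, equivalent to 0.40/1 = 0.4000 mol MgO.
M(MgO) = 1×24.305 + 1×15.999 = 40.304 g/mol.
Mass of MgO per formula unit = 0.4000 × 40.304 = 16.122 g.
MgO wt% = 16.122 / 235.471 × 100 = 6.85%.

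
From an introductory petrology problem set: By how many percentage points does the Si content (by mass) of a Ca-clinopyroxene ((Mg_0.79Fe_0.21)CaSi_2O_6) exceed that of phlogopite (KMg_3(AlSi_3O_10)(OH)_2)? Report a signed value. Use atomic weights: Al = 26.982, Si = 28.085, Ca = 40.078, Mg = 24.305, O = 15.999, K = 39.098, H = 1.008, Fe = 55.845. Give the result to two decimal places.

First mineral: 56.170 g Si in 223.170 g formula = 25.17 wt% Si.
Second mineral: 84.255 g Si in 417.254 g formula = 20.19 wt% Si.
25.17% − 20.19% gives a difference of 4.98 percentage points.

4.98 percentage points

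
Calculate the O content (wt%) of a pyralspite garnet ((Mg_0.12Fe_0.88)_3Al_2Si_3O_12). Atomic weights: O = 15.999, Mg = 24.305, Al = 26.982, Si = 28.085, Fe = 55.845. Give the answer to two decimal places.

Formula mass = 0.36×24.305 + 2.64×55.845 + 2×26.982 + 3×28.085 + 12×15.999 = 486.388 g/mol, of which 191.988 g is O.
So O makes up 191.988/486.388 = 0.3947 of the mass, i.e. 39.47%.

39.47 wt%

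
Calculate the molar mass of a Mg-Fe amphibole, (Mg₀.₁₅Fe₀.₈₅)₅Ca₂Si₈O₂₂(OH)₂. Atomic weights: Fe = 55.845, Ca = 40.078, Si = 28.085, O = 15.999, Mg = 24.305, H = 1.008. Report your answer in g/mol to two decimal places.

946.40 g/mol

M = 0.75(24.305) + 4.25(55.845) + 2(40.078) + 8(28.085) + 24(15.999) + 2(1.008)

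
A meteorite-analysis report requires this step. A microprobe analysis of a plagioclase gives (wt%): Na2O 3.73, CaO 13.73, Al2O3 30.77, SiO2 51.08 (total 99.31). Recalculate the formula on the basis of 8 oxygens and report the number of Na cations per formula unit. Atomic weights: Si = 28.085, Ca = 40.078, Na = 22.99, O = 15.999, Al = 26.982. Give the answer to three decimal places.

0.331 Na apfu

3.73 wt% Na2O ÷ 61.979 g/mol = 0.06018 mol, giving 0.12036 Na and 0.06018 O.
13.73 wt% CaO ÷ 56.077 g/mol = 0.24484 mol, giving 0.24484 Ca and 0.24484 O.
30.77 wt% Al2O3 ÷ 101.961 g/mol = 0.30178 mol, giving 0.60356 Al and 0.90534 O.
51.08 wt% SiO2 ÷ 60.083 g/mol = 0.85016 mol, giving 0.85016 Si and 1.70032 O.
Oxygen sums to 2.91068; scaling by 8/2.91068 = 2.74850 puts the formula on 8 O.
Na: 0.12036 × 2.74850 = 0.331 atoms per formula unit.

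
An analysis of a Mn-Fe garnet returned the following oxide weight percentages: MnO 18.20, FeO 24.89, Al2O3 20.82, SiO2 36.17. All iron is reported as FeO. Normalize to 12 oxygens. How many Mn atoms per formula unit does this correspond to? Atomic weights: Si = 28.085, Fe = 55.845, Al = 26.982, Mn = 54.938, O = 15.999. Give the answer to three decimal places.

1.272 Mn apfu

MnO (M=70.937): mol = 0.25657; Mn = 0.25657, O = 0.25657.
FeO (M=71.844): mol = 0.34645; Fe = 0.34645, O = 0.34645.
Al2O3 (M=101.961): mol = 0.20420; Al = 0.40840, O = 0.61260.
SiO2 (M=60.083): mol = 0.60200; Si = 0.60200, O = 1.20400.
ΣO = 2.41962; factor = 12/ΣO = 4.95946.
Mn apfu = 0.25657 × 4.95946 = 1.272.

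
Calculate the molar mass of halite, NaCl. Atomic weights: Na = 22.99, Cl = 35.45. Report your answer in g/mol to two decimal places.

58.44 g/mol

M = 1×22.99 + 1×35.45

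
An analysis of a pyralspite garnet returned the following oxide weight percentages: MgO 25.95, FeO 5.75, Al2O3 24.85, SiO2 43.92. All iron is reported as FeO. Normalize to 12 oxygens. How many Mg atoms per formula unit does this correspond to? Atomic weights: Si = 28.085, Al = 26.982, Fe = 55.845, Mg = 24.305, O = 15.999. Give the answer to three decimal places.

MgO (M=40.304): mol = 0.64386; Mg = 0.64386, O = 0.64386.
FeO (M=71.844): mol = 0.08003; Fe = 0.08003, O = 0.08003.
Al2O3 (M=101.961): mol = 0.24372; Al = 0.48744, O = 0.73116.
SiO2 (M=60.083): mol = 0.73099; Si = 0.73099, O = 1.46198.
ΣO = 2.91703; factor = 12/ΣO = 4.11377.
Mg apfu = 0.64386 × 4.11377 = 2.649.

2.649 Mg apfu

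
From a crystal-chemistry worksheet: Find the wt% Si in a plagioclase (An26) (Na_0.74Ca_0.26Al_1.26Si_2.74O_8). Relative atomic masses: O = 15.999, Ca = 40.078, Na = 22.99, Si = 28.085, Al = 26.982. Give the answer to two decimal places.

M(Na_0.74Ca_0.26Al_1.26Si_2.74O_8) = 266.375 g/mol.
Si contributes 2.74 × 28.085 = 76.953 g per mole.
76.953/266.375 = 0.2889 → 28.89%.

28.89 wt%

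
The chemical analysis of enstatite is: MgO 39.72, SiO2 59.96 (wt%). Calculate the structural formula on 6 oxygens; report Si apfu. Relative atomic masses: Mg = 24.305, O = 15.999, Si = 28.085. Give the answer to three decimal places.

2.008 Si apfu

MgO (M=40.304): mol = 0.98551; Mg = 0.98551, O = 0.98551.
SiO2 (M=60.083): mol = 0.99795; Si = 0.99795, O = 1.99590.
ΣO = 2.98141; factor = 6/ΣO = 2.01247.
Si apfu = 0.99795 × 2.01247 = 2.008.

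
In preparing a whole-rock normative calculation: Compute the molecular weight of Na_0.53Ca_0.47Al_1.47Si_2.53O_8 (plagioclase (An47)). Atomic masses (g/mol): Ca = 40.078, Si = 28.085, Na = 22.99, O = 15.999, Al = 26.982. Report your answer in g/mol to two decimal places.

M = 0.53(22.99) + 0.47(40.078) + 1.47(26.982) + 2.53(28.085) + 8(15.999)

269.73 g/mol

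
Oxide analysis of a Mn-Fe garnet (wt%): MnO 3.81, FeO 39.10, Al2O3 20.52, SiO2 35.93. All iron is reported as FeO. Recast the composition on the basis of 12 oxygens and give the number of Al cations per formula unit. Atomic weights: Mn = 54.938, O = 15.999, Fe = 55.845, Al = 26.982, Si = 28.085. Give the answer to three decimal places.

MnO (M=70.937): mol = 0.05371; Mn = 0.05371, O = 0.05371.
FeO (M=71.844): mol = 0.54423; Fe = 0.54423, O = 0.54423.
Al2O3 (M=101.961): mol = 0.20125; Al = 0.40250, O = 0.60375.
SiO2 (M=60.083): mol = 0.59801; Si = 0.59801, O = 1.19602.
ΣO = 2.39771; factor = 12/ΣO = 5.00478.
Al apfu = 0.40250 × 5.00478 = 2.014.

2.014 Al apfu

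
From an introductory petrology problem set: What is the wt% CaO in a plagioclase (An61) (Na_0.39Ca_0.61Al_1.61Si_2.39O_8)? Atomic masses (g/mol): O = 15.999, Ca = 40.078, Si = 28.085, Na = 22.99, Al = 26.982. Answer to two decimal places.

12.58 wt%

Molar mass of Na_0.39Ca_0.61Al_1.61Si_2.39O_8 = 0.39×22.99 + 0.61×40.078 + 1.61×26.982 + 2.39×28.085 + 8×15.999 = 271.970 g/mol.
Each formula unit contains 0.61 Ca, equivalent to 0.61/1 = 0.6100 mol CaO.
M(CaO) = 1×40.078 + 1×15.999 = 56.077 g/mol.
Mass of CaO per formula unit = 0.6100 × 56.077 = 34.207 g.
CaO wt% = 34.207 / 271.970 × 100 = 12.58%.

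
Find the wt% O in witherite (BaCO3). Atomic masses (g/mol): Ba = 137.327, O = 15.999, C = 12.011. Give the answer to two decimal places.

24.32 mass %

Formula mass = 1·137.327 + 1·12.011 + 3·15.999 = 197.335 g/mol, of which 47.997 g is O.
So O makes up 47.997/197.335 = 0.2432 of the mass, i.e. 24.32%.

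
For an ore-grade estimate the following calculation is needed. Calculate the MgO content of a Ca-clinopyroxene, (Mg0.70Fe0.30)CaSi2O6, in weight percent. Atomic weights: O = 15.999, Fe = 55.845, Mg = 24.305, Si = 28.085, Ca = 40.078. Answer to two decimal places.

M((Mg0.70Fe0.30)CaSi2O6) = 226.009 g/mol; M(MgO) = 40.304 g/mol.
Moles MgO per formula unit = 0.70 Mg ÷ 1 = 0.7000.
MgO fraction = (0.7000 × 40.304) / 226.009 = 28.213/226.009 = 0.1248.

12.48 wt%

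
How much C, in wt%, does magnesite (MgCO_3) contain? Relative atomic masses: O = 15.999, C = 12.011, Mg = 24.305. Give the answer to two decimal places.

14.25 wt%

M(MgCO_3) = 84.313 g/mol.
C contributes 1 × 12.011 = 12.011 g per mole.
12.011/84.313 = 0.1425 → 14.25%.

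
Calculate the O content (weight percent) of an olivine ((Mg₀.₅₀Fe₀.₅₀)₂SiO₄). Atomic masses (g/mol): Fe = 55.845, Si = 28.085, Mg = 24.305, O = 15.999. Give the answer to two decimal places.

Molar mass of (Mg₀.₅₀Fe₀.₅₀)₂SiO₄: 1×24.305 + 1×55.845 + 1×28.085 + 4×15.999 = 172.231 g/mol.
Mass of O per formula unit: 4 × 15.999 = 63.996 g.
Weight fraction O = 63.996 / 172.231 = 0.3716.

37.16 weight percent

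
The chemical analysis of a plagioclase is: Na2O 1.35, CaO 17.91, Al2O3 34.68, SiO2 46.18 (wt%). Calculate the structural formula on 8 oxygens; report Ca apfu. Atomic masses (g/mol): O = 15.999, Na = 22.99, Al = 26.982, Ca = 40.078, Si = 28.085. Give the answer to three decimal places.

0.881 Ca apfu

1.35 wt% Na2O ÷ 61.979 g/mol = 0.02178 mol, giving 0.04356 Na and 0.02178 O.
17.91 wt% CaO ÷ 56.077 g/mol = 0.31938 mol, giving 0.31938 Ca and 0.31938 O.
34.68 wt% Al2O3 ÷ 101.961 g/mol = 0.34013 mol, giving 0.68026 Al and 1.02039 O.
46.18 wt% SiO2 ÷ 60.083 g/mol = 0.76860 mol, giving 0.76860 Si and 1.53720 O.
Oxygen sums to 2.89875; scaling by 8/2.89875 = 2.75981 puts the formula on 8 O.
Ca: 0.31938 × 2.75981 = 0.881 atoms per formula unit.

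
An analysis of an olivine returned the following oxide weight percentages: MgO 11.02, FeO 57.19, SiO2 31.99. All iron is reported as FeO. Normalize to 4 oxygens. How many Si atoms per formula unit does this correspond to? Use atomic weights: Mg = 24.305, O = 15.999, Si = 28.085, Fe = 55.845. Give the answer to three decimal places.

0.998 Si apfu

MgO (M=40.304): mol = 0.27342; Mg = 0.27342, O = 0.27342.
FeO (M=71.844): mol = 0.79603; Fe = 0.79603, O = 0.79603.
SiO2 (M=60.083): mol = 0.53243; Si = 0.53243, O = 1.06486.
ΣO = 2.13431; factor = 4/ΣO = 1.87414.
Si apfu = 0.53243 × 1.87414 = 0.998.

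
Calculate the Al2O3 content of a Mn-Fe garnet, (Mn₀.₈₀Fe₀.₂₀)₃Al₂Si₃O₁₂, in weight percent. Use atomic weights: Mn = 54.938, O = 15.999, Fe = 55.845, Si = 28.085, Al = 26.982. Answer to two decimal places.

20.57 wt%

Molar mass of (Mn₀.₈₀Fe₀.₂₀)₃Al₂Si₃O₁₂ = 2.40·54.938 + 0.60·55.845 + 2·26.982 + 3·28.085 + 12·15.999 = 495.565 g/mol.
Each formula unit contains 2 Al, equivalent to 2/2 = 1.0000 mol Al2O3.
M(Al2O3) = 2×26.982 + 3×15.999 = 101.961 g/mol.
Mass of Al2O3 per formula unit = 1.0000 × 101.961 = 101.961 g.
Al2O3 wt% = 101.961 / 495.565 × 100 = 20.57%.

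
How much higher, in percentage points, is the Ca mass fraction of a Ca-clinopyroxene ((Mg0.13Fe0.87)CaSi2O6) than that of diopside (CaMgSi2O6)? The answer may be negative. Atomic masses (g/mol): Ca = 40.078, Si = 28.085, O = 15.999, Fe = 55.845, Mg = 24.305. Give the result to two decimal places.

-2.08 percentage points

M((Mg0.13Fe0.87)CaSi2O6) = 243.987 g/mol, so wt% Ca = 40.078/243.987 × 100 = 16.43%.
M(CaMgSi2O6) = 216.547 g/mol, so wt% Ca = 40.078/216.547 × 100 = 18.51%.
16.43 − 18.51 = -2.08 pp.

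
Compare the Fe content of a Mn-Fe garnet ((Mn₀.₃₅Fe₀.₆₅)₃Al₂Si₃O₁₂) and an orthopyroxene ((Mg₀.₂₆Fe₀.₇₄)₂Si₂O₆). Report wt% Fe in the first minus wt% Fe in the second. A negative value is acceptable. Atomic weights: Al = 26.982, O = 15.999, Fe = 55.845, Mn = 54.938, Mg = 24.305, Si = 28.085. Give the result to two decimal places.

-11.48 percentage points

M((Mn₀.₃₅Fe₀.₆₅)₃Al₂Si₃O₁₂) = 496.790 g/mol, so wt% Fe = 108.898/496.790 × 100 = 21.92%.
M((Mg₀.₂₆Fe₀.₇₄)₂Si₂O₆) = 247.453 g/mol, so wt% Fe = 82.651/247.453 × 100 = 33.40%.
21.92 − 33.40 = -11.48 pp.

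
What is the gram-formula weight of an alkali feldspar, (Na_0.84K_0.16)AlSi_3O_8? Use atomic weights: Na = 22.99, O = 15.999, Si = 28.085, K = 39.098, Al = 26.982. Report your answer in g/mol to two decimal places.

M = 0.84×22.99 + 0.16×39.098 + 1×26.982 + 3×28.085 + 8×15.999

264.80 g/mol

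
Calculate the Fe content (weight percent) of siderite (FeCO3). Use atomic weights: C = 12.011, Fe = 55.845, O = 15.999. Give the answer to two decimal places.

Molar mass of FeCO3: 1×55.845 + 1×12.011 + 3×15.999 = 115.853 g/mol.
Mass of Fe per formula unit: 1 × 55.845 = 55.845 g.
Weight fraction Fe = 55.845 / 115.853 = 0.4820.

48.20 weight percent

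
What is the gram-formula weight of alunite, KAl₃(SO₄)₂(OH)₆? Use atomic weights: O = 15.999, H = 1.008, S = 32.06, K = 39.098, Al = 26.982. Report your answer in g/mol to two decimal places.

414.20 g/mol

The formula mass is the sum 1×39.098 + 3×26.982 + 2×32.06 + 14×15.999 + 6×1.008.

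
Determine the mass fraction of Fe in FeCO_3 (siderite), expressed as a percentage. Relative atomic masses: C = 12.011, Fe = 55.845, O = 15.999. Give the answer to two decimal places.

48.20 mass %

Formula mass = 1*55.845 + 1*12.011 + 3*15.999 = 115.853 g/mol, of which 55.845 g is Fe.
So Fe makes up 55.845/115.853 = 0.4820 of the mass, i.e. 48.20%.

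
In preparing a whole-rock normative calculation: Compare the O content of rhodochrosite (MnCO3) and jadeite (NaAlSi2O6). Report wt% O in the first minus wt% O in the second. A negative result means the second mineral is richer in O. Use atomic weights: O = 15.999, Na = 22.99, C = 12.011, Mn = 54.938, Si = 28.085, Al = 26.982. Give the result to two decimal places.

-5.73 percentage points

M(MnCO3) = 114.946 g/mol, so wt% O = 47.997/114.946 × 100 = 41.76%.
M(NaAlSi2O6) = 202.136 g/mol, so wt% O = 95.994/202.136 × 100 = 47.49%.
41.76 − 47.49 = -5.73 pp.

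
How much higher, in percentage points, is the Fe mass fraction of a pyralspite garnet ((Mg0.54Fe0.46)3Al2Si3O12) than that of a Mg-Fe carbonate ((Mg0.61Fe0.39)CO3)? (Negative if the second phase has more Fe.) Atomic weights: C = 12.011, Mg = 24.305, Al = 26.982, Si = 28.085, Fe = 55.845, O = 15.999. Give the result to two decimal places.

First mineral: 77.066 g Fe in 446.647 g formula = 17.25 wt% Fe.
Second mineral: 21.780 g Fe in 96.614 g formula = 22.54 wt% Fe.
17.25% − 22.54% gives a difference of -5.29 percentage points.

-5.29 percentage points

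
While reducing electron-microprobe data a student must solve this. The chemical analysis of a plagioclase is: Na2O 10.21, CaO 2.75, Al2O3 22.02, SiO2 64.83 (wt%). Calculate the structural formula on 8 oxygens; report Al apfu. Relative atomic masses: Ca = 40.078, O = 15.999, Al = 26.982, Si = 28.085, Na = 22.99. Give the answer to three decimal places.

Na2O (M=61.979): mol = 0.16473; Na = 0.32946, O = 0.16473.
CaO (M=56.077): mol = 0.04904; Ca = 0.04904, O = 0.04904.
Al2O3 (M=101.961): mol = 0.21596; Al = 0.43192, O = 0.64788.
SiO2 (M=60.083): mol = 1.07901; Si = 1.07901, O = 2.15802.
ΣO = 3.01967; factor = 8/ΣO = 2.64930.
Al apfu = 0.43192 × 2.64930 = 1.144.

1.144 Al apfu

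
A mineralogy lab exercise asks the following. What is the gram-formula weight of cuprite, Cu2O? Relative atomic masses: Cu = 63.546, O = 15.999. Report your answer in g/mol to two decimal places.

The formula mass is the sum 2×63.546 + 1×15.999.

143.09 g/mol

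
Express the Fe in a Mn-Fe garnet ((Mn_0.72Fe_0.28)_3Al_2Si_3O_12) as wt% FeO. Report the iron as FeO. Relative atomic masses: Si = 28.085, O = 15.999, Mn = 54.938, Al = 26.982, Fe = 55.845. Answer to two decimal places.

12.17 wt%

Formula mass = 495.783 g/mol.
0.84 Fe → 0.8400 mol FeO per formula unit; M(FeO) = 71.844, so FeO mass = 60.349 g.
60.349/495.783 × 100 = 12.17 wt%.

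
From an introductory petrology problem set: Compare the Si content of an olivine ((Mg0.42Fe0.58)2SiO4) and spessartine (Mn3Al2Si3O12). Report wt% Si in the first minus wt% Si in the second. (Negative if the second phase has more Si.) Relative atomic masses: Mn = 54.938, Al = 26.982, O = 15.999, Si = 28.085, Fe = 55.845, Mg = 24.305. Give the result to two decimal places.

M((Mg0.42Fe0.58)2SiO4) = 177.277 g/mol, so wt% Si = 28.085/177.277 × 100 = 15.84%.
M(Mn3Al2Si3O12) = 495.021 g/mol, so wt% Si = 84.255/495.021 × 100 = 17.02%.
15.84 − 17.02 = -1.18 pp.

-1.18 percentage points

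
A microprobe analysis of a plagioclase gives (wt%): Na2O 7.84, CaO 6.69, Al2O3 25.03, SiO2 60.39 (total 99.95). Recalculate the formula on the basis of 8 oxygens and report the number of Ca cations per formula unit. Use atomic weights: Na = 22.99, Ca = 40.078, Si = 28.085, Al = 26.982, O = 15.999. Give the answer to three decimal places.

Na2O (M=61.979): mol = 0.12649; Na = 0.25298, O = 0.12649.
CaO (M=56.077): mol = 0.11930; Ca = 0.11930, O = 0.11930.
Al2O3 (M=101.961): mol = 0.24549; Al = 0.49098, O = 0.73647.
SiO2 (M=60.083): mol = 1.00511; Si = 1.00511, O = 2.01022.
ΣO = 2.99248; factor = 8/ΣO = 2.67337.
Ca apfu = 0.11930 × 2.67337 = 0.319.

0.319 Ca apfu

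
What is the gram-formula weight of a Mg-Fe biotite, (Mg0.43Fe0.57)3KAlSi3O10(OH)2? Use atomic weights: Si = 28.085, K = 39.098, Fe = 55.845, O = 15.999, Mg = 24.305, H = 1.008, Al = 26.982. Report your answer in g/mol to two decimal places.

471.19 g/mol

M = 1.29(24.305) + 1.71(55.845) + 1(39.098) + 1(26.982) + 3(28.085) + 12(15.999) + 2(1.008)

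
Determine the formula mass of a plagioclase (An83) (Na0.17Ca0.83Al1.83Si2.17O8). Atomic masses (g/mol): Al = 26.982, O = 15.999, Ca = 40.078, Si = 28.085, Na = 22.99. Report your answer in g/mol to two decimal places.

275.49 g/mol

M = 0.17(22.99) + 0.83(40.078) + 1.83(26.982) + 2.17(28.085) + 8(15.999)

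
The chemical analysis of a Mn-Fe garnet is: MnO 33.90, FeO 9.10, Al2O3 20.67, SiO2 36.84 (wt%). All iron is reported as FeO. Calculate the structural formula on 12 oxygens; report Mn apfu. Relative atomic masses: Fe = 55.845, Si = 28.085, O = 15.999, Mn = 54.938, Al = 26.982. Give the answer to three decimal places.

2.351 Mn apfu

33.90 wt% MnO ÷ 70.937 g/mol = 0.47789 mol, giving 0.47789 Mn and 0.47789 O.
9.10 wt% FeO ÷ 71.844 g/mol = 0.12666 mol, giving 0.12666 Fe and 0.12666 O.
20.67 wt% Al2O3 ÷ 101.961 g/mol = 0.20272 mol, giving 0.40544 Al and 0.60816 O.
36.84 wt% SiO2 ÷ 60.083 g/mol = 0.61315 mol, giving 0.61315 Si and 1.22630 O.
Oxygen sums to 2.43901; scaling by 12/2.43901 = 4.92003 puts the formula on 12 O.
Mn: 0.47789 × 4.92003 = 2.351 atoms per formula unit.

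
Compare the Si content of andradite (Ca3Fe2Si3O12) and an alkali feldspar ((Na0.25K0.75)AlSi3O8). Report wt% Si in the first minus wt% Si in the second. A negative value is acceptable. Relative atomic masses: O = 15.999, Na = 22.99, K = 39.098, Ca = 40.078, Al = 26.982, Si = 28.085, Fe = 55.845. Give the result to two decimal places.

M(Ca3Fe2Si3O12) = 508.167 g/mol, so wt% Si = 84.255/508.167 × 100 = 16.58%.
M((Na0.25K0.75)AlSi3O8) = 274.300 g/mol, so wt% Si = 84.255/274.300 × 100 = 30.72%.
16.58 − 30.72 = -14.14 pp.

-14.14 percentage points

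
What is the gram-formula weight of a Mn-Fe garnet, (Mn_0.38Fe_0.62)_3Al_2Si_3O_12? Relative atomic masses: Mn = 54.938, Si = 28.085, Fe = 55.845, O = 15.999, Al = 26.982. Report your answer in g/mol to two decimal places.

496.71 g/mol

The formula mass is the sum 1.14*54.938 + 1.86*55.845 + 2*26.982 + 3*28.085 + 12*15.999.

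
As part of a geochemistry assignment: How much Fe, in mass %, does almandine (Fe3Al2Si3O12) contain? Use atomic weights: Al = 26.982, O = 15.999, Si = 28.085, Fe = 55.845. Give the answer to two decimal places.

Molar mass of Fe3Al2Si3O12: 3*55.845 + 2*26.982 + 3*28.085 + 12*15.999 = 497.742 g/mol.
Mass of Fe per formula unit: 3 × 55.845 = 167.535 g.
Weight fraction Fe = 167.535 / 497.742 = 0.3366.

33.66 mass %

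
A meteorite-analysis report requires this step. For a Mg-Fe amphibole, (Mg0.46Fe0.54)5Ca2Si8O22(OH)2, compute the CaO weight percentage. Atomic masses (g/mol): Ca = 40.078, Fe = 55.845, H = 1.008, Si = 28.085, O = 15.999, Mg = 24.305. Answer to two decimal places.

M((Mg0.46Fe0.54)5Ca2Si8O22(OH)2) = 897.511 g/mol; M(CaO) = 56.077 g/mol.
Moles CaO per formula unit = 2 Ca ÷ 1 = 2.0000.
CaO fraction = (2.0000 × 56.077) / 897.511 = 112.154/897.511 = 0.1250.

12.50 wt%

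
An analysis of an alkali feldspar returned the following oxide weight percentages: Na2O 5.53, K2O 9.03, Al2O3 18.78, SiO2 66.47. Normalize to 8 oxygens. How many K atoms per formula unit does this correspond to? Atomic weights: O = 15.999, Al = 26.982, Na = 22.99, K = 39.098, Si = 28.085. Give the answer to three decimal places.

0.520 K apfu

Na2O: 5.53/61.979 = 0.08922 mol → 0.17844 mol Na, 0.08922 mol O.
K2O: 9.03/94.195 = 0.09586 mol → 0.19172 mol K, 0.09586 mol O.
Al2O3: 18.78/101.961 = 0.18419 mol → 0.36838 mol Al, 0.55257 mol O.
SiO2: 66.47/60.083 = 1.10630 mol → 1.10630 mol Si, 2.21260 mol O.
Total oxygen = 2.95025 mol. Normalization factor = 8/2.95025 = 2.71163.
K per 8 O = 0.19172 × 2.71163 = 0.520.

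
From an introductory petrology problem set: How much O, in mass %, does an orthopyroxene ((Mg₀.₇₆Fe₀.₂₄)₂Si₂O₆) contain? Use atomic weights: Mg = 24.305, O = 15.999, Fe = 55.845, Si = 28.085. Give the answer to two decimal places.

Formula mass = 1.52*24.305 + 0.48*55.845 + 2*28.085 + 6*15.999 = 215.913 g/mol, of which 95.994 g is O.
So O makes up 95.994/215.913 = 0.4446 of the mass, i.e. 44.46%.

44.46 mass %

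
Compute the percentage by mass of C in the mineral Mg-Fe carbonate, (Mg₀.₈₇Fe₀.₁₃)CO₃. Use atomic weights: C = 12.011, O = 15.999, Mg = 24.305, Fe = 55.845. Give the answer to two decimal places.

Molar mass of (Mg₀.₈₇Fe₀.₁₃)CO₃: 0.87×24.305 + 0.13×55.845 + 1×12.011 + 3×15.999 = 88.413 g/mol.
Mass of C per formula unit: 1 × 12.011 = 12.011 g.
Weight fraction C = 12.011 / 88.413 = 0.1359.

13.59 mass %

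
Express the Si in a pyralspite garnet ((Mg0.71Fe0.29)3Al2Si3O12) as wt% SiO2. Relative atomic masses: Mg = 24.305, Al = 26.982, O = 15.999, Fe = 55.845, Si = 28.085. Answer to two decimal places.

Formula mass = 430.562 g/mol.
3 Si → 3.0000 mol SiO2 per formula unit; M(SiO2) = 60.083, so SiO2 mass = 180.249 g.
180.249/430.562 × 100 = 41.86 wt%.

41.86 wt%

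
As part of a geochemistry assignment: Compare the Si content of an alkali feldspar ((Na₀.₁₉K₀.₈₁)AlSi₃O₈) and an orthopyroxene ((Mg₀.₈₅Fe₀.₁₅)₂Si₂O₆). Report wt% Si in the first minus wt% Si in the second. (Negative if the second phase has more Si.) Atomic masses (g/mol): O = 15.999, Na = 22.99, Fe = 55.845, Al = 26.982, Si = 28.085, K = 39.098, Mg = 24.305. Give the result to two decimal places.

3.89 percentage points

Si in (Na₀.₁₉K₀.₈₁)AlSi₃O₈: molar mass 275.266 g/mol; 3×28.085 = 84.255 g → 30.61 wt%.
Si in (Mg₀.₈₅Fe₀.₁₅)₂Si₂O₆: molar mass 210.236 g/mol; 2×28.085 = 56.170 g → 26.72 wt%.
Difference = 30.61 − 26.72 = 3.89 percentage points.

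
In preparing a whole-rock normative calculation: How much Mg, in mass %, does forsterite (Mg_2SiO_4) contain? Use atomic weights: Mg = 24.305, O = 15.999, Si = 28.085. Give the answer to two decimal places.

34.55 mass %

M(Mg_2SiO_4) = 140.691 g/mol.
Mg contributes 2 × 24.305 = 48.610 g per mole.
48.610/140.691 = 0.3455 → 34.55%.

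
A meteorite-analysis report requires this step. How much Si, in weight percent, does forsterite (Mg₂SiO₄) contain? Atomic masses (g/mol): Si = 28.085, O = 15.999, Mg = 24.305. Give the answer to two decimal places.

M(Mg₂SiO₄) = 140.691 g/mol.
Si contributes 1 × 28.085 = 28.085 g per mole.
28.085/140.691 = 0.1996 → 19.96%.

19.96 weight percent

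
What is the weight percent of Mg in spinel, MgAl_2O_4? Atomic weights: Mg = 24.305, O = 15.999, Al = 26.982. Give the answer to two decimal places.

17.08 wt%

M(MgAl_2O_4) = 142.265 g/mol.
Mg contributes 1 × 24.305 = 24.305 g per mole.
24.305/142.265 = 0.1708 → 17.08%.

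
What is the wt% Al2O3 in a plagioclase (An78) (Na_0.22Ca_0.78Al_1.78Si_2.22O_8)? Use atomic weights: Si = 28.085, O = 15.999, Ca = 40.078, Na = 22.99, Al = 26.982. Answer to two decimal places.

Formula mass = 274.687 g/mol.
1.78 Al → 0.8900 mol Al2O3 per formula unit; M(Al2O3) = 101.961, so Al2O3 mass = 90.745 g.
90.745/274.687 × 100 = 33.04 wt%.

33.04 wt%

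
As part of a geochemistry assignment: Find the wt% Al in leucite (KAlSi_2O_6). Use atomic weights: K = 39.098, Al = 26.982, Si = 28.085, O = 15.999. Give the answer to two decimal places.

12.36 weight percent

Molar mass of KAlSi_2O_6: 1×39.098 + 1×26.982 + 2×28.085 + 6×15.999 = 218.244 g/mol.
Mass of Al per formula unit: 1 × 26.982 = 26.982 g.
Weight fraction Al = 26.982 / 218.244 = 0.1236.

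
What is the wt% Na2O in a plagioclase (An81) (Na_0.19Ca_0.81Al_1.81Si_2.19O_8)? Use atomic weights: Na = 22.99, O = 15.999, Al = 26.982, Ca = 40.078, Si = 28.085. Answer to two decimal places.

2.14 wt%

Molar mass of Na_0.19Ca_0.81Al_1.81Si_2.19O_8 = 0.19*22.99 + 0.81*40.078 + 1.81*26.982 + 2.19*28.085 + 8*15.999 = 275.167 g/mol.
Each formula unit contains 0.19 Na, equivalent to 0.19/2 = 0.0950 mol Na2O.
M(Na2O) = 2×22.99 + 1×15.999 = 61.979 g/mol.
Mass of Na2O per formula unit = 0.0950 × 61.979 = 5.888 g.
Na2O wt% = 5.888 / 275.167 × 100 = 2.14%.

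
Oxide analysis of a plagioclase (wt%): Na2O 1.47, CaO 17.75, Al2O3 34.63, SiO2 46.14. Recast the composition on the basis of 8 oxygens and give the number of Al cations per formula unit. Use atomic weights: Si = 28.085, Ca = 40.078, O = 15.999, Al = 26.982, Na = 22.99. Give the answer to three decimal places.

Na2O (M=61.979): mol = 0.02372; Na = 0.04744, O = 0.02372.
CaO (M=56.077): mol = 0.31653; Ca = 0.31653, O = 0.31653.
Al2O3 (M=101.961): mol = 0.33964; Al = 0.67928, O = 1.01892.
SiO2 (M=60.083): mol = 0.76794; Si = 0.76794, O = 1.53588.
ΣO = 2.89505; factor = 8/ΣO = 2.76334.
Al apfu = 0.67928 × 2.76334 = 1.877.

1.877 Al apfu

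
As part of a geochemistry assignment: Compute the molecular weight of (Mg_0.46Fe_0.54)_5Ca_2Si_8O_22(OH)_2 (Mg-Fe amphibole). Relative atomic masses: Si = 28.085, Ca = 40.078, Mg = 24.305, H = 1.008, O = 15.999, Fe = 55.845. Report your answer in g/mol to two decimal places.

The formula mass is the sum 2.30*24.305 + 2.70*55.845 + 2*40.078 + 8*28.085 + 24*15.999 + 2*1.008.

897.51 g/mol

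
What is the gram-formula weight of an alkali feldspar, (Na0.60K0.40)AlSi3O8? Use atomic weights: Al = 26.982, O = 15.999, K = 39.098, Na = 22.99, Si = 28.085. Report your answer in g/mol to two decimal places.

268.66 g/mol

Na: 0.60 × 22.99 = 13.7940
K: 0.40 × 39.098 = 15.6392
Al: 1 × 26.982 = 26.9820
Si: 3 × 28.085 = 84.2550
O: 8 × 15.999 = 127.9920
Summing the contributions gives the formula mass.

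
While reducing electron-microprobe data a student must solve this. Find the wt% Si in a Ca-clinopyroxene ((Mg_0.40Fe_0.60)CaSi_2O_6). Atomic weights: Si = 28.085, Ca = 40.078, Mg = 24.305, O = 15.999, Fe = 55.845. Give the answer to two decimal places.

23.85 weight percent

Molar mass of (Mg_0.40Fe_0.60)CaSi_2O_6: 0.40×24.305 + 0.60×55.845 + 1×40.078 + 2×28.085 + 6×15.999 = 235.471 g/mol.
Mass of Si per formula unit: 2 × 28.085 = 56.170 g.
Weight fraction Si = 56.170 / 235.471 = 0.2385.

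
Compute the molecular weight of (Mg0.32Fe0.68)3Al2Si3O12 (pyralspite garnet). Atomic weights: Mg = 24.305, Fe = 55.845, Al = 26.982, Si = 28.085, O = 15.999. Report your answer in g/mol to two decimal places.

467.46 g/mol

The formula mass is the sum 0.96×24.305 + 2.04×55.845 + 2×26.982 + 3×28.085 + 12×15.999.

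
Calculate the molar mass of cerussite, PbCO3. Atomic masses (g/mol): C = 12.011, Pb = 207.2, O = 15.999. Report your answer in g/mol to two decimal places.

267.21 g/mol

Pb: 1 × 207.2 = 207.2000
C: 1 × 12.011 = 12.0110
O: 3 × 15.999 = 47.9970
Summing the contributions gives the formula mass.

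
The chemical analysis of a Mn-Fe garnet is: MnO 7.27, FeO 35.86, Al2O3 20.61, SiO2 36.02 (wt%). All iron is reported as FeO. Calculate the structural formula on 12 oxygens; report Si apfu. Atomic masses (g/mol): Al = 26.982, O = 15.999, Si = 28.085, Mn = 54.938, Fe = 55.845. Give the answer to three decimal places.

MnO (M=70.937): mol = 0.10249; Mn = 0.10249, O = 0.10249.
FeO (M=71.844): mol = 0.49914; Fe = 0.49914, O = 0.49914.
Al2O3 (M=101.961): mol = 0.20214; Al = 0.40428, O = 0.60642.
SiO2 (M=60.083): mol = 0.59950; Si = 0.59950, O = 1.19900.
ΣO = 2.40705; factor = 12/ΣO = 4.98536.
Si apfu = 0.59950 × 4.98536 = 2.989.

2.989 Si apfu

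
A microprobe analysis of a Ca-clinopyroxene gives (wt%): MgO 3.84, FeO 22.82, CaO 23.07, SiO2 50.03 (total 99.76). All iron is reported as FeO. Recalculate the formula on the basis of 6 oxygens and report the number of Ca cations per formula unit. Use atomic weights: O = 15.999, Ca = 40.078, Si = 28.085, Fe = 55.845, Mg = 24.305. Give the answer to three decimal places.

0.991 Ca apfu

3.84 wt% MgO ÷ 40.304 g/mol = 0.09528 mol, giving 0.09528 Mg and 0.09528 O.
22.82 wt% FeO ÷ 71.844 g/mol = 0.31763 mol, giving 0.31763 Fe and 0.31763 O.
23.07 wt% CaO ÷ 56.077 g/mol = 0.41140 mol, giving 0.41140 Ca and 0.41140 O.
50.03 wt% SiO2 ÷ 60.083 g/mol = 0.83268 mol, giving 0.83268 Si and 1.66536 O.
Oxygen sums to 2.48967; scaling by 6/2.48967 = 2.40996 puts the formula on 6 O.
Ca: 0.41140 × 2.40996 = 0.991 atoms per formula unit.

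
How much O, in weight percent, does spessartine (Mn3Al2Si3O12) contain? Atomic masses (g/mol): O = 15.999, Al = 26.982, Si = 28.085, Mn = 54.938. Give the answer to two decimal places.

Formula mass = 3×54.938 + 2×26.982 + 3×28.085 + 12×15.999 = 495.021 g/mol, of which 191.988 g is O.
So O makes up 191.988/495.021 = 0.3878 of the mass, i.e. 38.78%.

38.78 weight percent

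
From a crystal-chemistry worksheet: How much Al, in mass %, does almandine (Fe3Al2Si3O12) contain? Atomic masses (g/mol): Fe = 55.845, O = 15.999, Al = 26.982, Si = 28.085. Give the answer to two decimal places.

10.84 mass %

Formula mass = 3×55.845 + 2×26.982 + 3×28.085 + 12×15.999 = 497.742 g/mol, of which 53.964 g is Al.
So Al makes up 53.964/497.742 = 0.1084 of the mass, i.e. 10.84%.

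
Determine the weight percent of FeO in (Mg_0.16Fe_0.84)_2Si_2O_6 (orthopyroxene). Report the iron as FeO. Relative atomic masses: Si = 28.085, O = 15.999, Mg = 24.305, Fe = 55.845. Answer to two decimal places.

Formula mass = 253.761 g/mol.
1.68 Fe → 1.6800 mol FeO per formula unit; M(FeO) = 71.844, so FeO mass = 120.698 g.
120.698/253.761 × 100 = 47.56 wt%.

47.56 wt%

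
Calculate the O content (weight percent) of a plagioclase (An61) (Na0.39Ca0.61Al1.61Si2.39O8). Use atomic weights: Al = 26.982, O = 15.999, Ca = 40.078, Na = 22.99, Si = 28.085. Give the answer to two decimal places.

M(Na0.39Ca0.61Al1.61Si2.39O8) = 271.970 g/mol.
O contributes 8 × 15.999 = 127.992 g per mole.
127.992/271.970 = 0.4706 → 47.06%.

47.06 weight percent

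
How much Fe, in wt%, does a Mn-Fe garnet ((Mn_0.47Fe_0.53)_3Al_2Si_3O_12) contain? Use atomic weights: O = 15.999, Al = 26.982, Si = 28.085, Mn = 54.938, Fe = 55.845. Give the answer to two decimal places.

Formula mass = 1.41×54.938 + 1.59×55.845 + 2×26.982 + 3×28.085 + 12×15.999 = 496.463 g/mol, of which 88.794 g is Fe.
So Fe makes up 88.794/496.463 = 0.1789 of the mass, i.e. 17.89%.

17.89 wt%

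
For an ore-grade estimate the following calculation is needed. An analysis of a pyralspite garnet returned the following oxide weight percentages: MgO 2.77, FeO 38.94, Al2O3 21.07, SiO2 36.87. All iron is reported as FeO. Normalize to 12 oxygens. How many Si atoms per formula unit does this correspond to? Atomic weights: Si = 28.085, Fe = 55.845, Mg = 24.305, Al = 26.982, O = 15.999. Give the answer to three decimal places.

2.996 Si apfu

2.77 wt% MgO ÷ 40.304 g/mol = 0.06873 mol, giving 0.06873 Mg and 0.06873 O.
38.94 wt% FeO ÷ 71.844 g/mol = 0.54201 mol, giving 0.54201 Fe and 0.54201 O.
21.07 wt% Al2O3 ÷ 101.961 g/mol = 0.20665 mol, giving 0.41330 Al and 0.61995 O.
36.87 wt% SiO2 ÷ 60.083 g/mol = 0.61365 mol, giving 0.61365 Si and 1.22730 O.
Oxygen sums to 2.45799; scaling by 12/2.45799 = 4.88204 puts the formula on 12 O.
Si: 0.61365 × 4.88204 = 2.996 atoms per formula unit.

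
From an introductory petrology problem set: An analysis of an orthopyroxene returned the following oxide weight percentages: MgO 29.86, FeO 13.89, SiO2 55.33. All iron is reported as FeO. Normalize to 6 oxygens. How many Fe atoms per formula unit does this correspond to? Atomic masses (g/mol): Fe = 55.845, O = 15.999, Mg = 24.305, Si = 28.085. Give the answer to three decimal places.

29.86 wt% MgO ÷ 40.304 g/mol = 0.74087 mol, giving 0.74087 Mg and 0.74087 O.
13.89 wt% FeO ÷ 71.844 g/mol = 0.19334 mol, giving 0.19334 Fe and 0.19334 O.
55.33 wt% SiO2 ÷ 60.083 g/mol = 0.92089 mol, giving 0.92089 Si and 1.84178 O.
Oxygen sums to 2.77599; scaling by 6/2.77599 = 2.16139 puts the formula on 6 O.
Fe: 0.19334 × 2.16139 = 0.418 atoms per formula unit.

0.418 Fe apfu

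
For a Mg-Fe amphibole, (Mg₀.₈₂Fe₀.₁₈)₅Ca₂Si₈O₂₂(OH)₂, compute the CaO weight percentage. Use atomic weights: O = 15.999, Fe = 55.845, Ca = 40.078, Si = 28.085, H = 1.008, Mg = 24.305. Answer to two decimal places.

13.34 wt%

M((Mg₀.₈₂Fe₀.₁₈)₅Ca₂Si₈O₂₂(OH)₂) = 840.739 g/mol; M(CaO) = 56.077 g/mol.
Moles CaO per formula unit = 2 Ca ÷ 1 = 2.0000.
CaO fraction = (2.0000 × 56.077) / 840.739 = 112.154/840.739 = 0.1334.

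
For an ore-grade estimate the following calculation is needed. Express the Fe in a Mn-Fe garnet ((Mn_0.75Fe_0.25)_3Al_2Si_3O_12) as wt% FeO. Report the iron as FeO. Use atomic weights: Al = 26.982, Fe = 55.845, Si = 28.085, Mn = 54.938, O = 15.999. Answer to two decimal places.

Formula mass = 495.701 g/mol.
0.75 Fe → 0.7500 mol FeO per formula unit; M(FeO) = 71.844, so FeO mass = 53.883 g.
53.883/495.701 × 100 = 10.87 wt%.

10.87 wt%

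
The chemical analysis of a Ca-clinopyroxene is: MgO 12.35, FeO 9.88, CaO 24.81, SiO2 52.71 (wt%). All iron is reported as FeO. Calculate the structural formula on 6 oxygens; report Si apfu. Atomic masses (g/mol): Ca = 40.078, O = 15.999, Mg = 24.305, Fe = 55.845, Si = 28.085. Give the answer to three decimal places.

MgO (M=40.304): mol = 0.30642; Mg = 0.30642, O = 0.30642.
FeO (M=71.844): mol = 0.13752; Fe = 0.13752, O = 0.13752.
CaO (M=56.077): mol = 0.44243; Ca = 0.44243, O = 0.44243.
SiO2 (M=60.083): mol = 0.87729; Si = 0.87729, O = 1.75458.
ΣO = 2.64095; factor = 6/ΣO = 2.27191.
Si apfu = 0.87729 × 2.27191 = 1.993.

1.993 Si apfu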